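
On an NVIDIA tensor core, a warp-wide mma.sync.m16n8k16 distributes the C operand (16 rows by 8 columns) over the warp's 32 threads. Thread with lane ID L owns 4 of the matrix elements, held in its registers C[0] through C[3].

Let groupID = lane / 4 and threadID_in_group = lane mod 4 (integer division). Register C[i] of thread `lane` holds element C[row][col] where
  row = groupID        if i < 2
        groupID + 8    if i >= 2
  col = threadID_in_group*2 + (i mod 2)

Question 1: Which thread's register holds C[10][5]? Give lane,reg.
r=10->g=2,rb=1  c=5->t=2,b0=1
L=2*4+2=10  i=1*2+1=3

10,3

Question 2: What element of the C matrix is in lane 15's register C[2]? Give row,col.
lane 15: gid=3 (15/4), tid=3 (15%4)
i=2: r=3+8=11, c=3*2+0=6

11,6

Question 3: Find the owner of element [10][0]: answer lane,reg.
r=10→G=2,rhi=1  c=0→T=0,p=0
L=2*4+0=8  i=1*2+0=2

8,2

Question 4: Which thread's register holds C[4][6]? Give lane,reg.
r=4→G=4,rhi=0  c=6→T=3,p=0
L=4*4+3=19  i=0*2+0=0

19,0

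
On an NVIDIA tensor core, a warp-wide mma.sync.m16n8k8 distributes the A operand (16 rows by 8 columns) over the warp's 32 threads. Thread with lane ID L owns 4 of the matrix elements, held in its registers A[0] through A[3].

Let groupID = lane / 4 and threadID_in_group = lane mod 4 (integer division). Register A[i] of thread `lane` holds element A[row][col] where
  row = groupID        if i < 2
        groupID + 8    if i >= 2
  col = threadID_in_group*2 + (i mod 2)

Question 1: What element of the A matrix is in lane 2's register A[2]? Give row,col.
lane 2: gr=0 (2/4), th=2 (2%4)
i=2: r=0+8=8, c=2*2+0=4

8,4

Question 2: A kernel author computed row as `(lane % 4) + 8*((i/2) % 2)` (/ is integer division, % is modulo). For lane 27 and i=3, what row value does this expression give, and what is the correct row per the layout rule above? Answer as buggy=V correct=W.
`(lane % 4) + 8*((i/2) % 2)`[27,3]=>11
lane 27=>27/4=6, 27 mod 4=3
i=3  r:6+8=>14  c:2·3+1=>7
row: 11 vs 14

buggy=11 correct=14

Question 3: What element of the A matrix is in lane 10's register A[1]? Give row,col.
2,5

10: gr=2,th=2
[1] (2+0,2*2+1) = (2,5)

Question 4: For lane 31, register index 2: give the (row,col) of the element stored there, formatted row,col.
lane 31: gr=7 (31/4), th=3 (31%4)
i=2: r=7+8=15, c=3*2+0=6

15,6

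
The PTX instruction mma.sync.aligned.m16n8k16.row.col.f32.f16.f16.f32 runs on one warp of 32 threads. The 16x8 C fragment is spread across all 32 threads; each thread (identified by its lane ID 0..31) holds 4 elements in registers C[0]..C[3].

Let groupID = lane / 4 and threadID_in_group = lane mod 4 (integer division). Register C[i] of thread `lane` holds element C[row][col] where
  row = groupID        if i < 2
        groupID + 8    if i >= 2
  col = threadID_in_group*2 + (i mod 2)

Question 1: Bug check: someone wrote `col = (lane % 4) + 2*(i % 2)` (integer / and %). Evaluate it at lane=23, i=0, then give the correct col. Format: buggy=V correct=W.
`(lane % 4) + 2*(i % 2)`[23,0]⇒3
23: gr=5,th=3
[0] (5+0,3*2+0) = (5,6)
col: 3 vs 6

buggy=3 correct=6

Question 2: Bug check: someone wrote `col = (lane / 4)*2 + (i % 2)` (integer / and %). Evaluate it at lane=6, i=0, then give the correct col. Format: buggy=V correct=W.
`(lane / 4)*2 + (i % 2)`[6,0]→2
L=6→G=6>>2=1, T=6&3=2
[0]→row 1+0=1  col 2·2+0=4
col: 2 vs 4

buggy=2 correct=4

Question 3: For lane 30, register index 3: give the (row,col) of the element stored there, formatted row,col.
15,5

L=30→G=30>>2=7, T=30&3=2
[3]→row 7+8=15  col 2·2+1=5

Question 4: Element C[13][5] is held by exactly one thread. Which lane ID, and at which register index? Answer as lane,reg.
r: 13->gid=5,r8=1  c: 5->tid=2,i&1=1
L=5*4+2=22  i=1*2+1=3

22,3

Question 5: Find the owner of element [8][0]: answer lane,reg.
r=8→G=0,rhi=1  c=0→T=0,p=0
L=0*4+0=0  i=1*2+0=2

0,2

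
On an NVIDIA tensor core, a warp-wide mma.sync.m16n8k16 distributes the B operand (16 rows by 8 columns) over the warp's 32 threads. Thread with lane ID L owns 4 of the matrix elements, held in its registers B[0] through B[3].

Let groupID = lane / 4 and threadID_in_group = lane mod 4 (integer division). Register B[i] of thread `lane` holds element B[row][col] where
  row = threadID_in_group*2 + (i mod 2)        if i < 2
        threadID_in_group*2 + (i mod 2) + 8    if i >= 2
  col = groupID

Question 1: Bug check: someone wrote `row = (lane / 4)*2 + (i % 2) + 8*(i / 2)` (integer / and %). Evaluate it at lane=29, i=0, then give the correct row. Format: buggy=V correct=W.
`(lane / 4)*2 + (i % 2) + 8*(i / 2)`[29,0]⇒14
lane 29⇒29/4=7, 29 mod 4=1
i=0  r:2·1+0+0⇒2  c:7
row: 14 vs 2

buggy=14 correct=2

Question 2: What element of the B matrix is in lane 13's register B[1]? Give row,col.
3,3

13: gr=3,th=1
[1] (1*2+1+0,3) = (3,3)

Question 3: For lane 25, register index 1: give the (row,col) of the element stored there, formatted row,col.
3,6

L=25⇒gr=25>>2=6, th=25&3=1
[1]⇒row 1·2+1+0=3  col gr=6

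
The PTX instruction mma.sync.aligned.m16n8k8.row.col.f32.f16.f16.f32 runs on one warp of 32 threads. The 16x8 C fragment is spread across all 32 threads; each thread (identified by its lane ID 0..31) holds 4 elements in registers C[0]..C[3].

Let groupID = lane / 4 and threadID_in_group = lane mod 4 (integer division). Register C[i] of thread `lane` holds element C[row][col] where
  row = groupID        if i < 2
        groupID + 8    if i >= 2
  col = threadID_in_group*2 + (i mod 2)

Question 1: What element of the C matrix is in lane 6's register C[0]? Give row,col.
1,4

L=6=>grp=6>>2=1, tig=6&3=2
[0]=>row 1+0=1  col 2·2+0=4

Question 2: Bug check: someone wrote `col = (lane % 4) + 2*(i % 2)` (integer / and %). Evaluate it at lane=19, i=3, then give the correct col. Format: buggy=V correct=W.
buggy=5 correct=7

`(lane % 4) + 2*(i % 2)`[19,3]->5
lane 19: g=4 (19/4), t=3 (19%4)
i=3: r=4+8=12, c=3*2+1=7
col: 5 vs 7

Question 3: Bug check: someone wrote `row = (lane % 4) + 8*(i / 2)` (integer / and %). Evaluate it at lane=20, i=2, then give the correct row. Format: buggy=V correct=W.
`(lane % 4) + 8*(i / 2)`[20,2]->8
lane 20->20/4=5, 20 mod 4=0
i=2  r:5+8->13  c:2·0+0->0
row: 8 vs 13

buggy=8 correct=13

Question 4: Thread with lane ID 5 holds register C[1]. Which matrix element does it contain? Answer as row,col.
1,3

lane 5: gid=1 (5/4), tid=1 (5%4)
i=1: r=1+0=1, c=1*2+1=3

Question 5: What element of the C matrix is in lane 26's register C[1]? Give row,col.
6,5

26: grp=6,tig=2
[1] (6+0,2*2+1) = (6,5)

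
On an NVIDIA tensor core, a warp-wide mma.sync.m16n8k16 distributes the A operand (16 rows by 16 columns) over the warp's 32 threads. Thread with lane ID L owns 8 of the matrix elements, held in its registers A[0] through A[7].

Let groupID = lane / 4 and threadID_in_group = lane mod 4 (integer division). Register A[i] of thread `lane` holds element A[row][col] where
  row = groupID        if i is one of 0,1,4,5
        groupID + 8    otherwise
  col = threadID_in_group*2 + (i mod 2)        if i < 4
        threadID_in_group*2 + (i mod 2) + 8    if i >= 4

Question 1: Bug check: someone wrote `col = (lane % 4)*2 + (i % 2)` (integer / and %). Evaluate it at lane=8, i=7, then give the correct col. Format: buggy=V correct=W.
buggy=1 correct=9

`(lane % 4)*2 + (i % 2)`[8,7]->1
lane 8: gid=2 (8/4), tid=0 (8%4)
i=7: r=2+8=10, c=0*2+1+8=9
col: 1 vs 9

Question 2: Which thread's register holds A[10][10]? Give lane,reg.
r=10⇒gr=2,Rb=1  c=10⇒Cb=1,th=1,odd=0
L=2*4+1=9  i=1*4+1*2+0=6

9,6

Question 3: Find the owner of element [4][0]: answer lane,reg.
r=4→G=4,rhi=0  c=0→chi=0,T=0,p=0
L=4*4+0=16  i=0*4+0*2+0=0

16,0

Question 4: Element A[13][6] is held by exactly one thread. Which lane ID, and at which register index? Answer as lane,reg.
r=13→G=5,rhi=1  c=6→chi=0,T=3,p=0
L=5*4+3=23  i=0*4+1*2+0=2

23,2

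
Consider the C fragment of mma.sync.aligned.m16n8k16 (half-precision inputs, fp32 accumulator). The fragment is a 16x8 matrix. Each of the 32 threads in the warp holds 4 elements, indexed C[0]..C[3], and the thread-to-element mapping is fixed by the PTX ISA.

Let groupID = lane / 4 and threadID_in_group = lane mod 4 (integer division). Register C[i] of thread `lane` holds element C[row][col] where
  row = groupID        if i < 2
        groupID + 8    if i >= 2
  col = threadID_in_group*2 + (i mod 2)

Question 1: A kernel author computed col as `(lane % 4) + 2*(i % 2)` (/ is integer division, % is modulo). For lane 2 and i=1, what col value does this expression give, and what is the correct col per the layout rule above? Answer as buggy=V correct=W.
buggy=4 correct=5

`(lane % 4) + 2*(i % 2)`[2,1]⇒4
2: gr=0,th=2
[1] (0+0,2*2+1) = (0,5)
col: 4 vs 5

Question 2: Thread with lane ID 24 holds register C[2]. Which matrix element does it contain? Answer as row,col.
lane 24→24/4=6, 24 mod 4=0
i=2  r:6+8→14  c:2·0+0→0

14,0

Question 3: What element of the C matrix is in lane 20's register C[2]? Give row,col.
L=20⇒gr=20>>2=5, th=20&3=0
[2]⇒row 5+8=13  col 0·2+0=0

13,0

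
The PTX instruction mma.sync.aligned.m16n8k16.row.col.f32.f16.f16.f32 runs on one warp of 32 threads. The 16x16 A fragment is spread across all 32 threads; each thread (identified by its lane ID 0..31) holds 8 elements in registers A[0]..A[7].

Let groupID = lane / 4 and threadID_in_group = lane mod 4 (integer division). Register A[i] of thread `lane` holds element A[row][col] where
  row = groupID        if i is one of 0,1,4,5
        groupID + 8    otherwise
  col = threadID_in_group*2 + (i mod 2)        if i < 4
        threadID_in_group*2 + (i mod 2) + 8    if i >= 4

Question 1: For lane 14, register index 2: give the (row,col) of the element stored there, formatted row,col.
lane 14→14/4=3, 14 mod 4=2
i=2  r:3+8→11  c:2·2+0+0→4

11,4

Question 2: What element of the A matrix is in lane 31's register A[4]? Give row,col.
L=31=>grp=31>>2=7, tig=31&3=3
[4]=>row 7+0=7  col 3·2+0+8=14

7,14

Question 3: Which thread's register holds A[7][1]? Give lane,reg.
r=7→G=7,rhi=0  c=1→chi=0,T=0,p=1
L=7*4+0=28  i=0*4+0*2+1=1

28,1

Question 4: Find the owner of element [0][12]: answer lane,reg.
2,4

r=0->g=0,rb=0  c=12->cb=1,t=2,b0=0
L=0*4+2=2  i=1*4+0*2+0=4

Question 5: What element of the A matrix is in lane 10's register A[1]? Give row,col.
2,5

L=10⇒gr=10>>2=2, th=10&3=2
[1]⇒row 2+0=2  col 2·2+1+0=5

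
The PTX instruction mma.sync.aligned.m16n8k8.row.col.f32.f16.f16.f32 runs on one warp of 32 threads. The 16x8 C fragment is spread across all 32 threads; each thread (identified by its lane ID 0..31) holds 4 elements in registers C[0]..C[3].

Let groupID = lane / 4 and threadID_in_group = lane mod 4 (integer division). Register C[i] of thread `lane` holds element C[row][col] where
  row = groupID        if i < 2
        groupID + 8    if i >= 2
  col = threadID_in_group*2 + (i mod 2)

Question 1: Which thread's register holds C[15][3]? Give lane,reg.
r=15⇒gr=7,Rb=1  c=3⇒th=1,odd=1
L=7*4+1=29  i=1*2+1=3

29,3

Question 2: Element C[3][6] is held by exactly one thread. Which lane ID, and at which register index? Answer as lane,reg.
r:3=>grp=3,rB=0  c:6=>tig=3,lo=0
L=3*4+3=15  i=0*2+0=0

15,0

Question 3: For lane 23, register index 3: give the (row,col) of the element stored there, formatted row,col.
L=23→G=23>>2=5, T=23&3=3
[3]→row 5+8=13  col 3·2+1=7

13,7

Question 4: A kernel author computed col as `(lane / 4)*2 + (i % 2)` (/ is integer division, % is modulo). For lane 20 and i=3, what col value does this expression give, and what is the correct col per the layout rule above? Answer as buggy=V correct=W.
buggy=11 correct=1

`(lane / 4)*2 + (i % 2)`[20,3]->11
lane 20->20/4=5, 20 mod 4=0
i=3  r:5+8->13  c:2·0+1->1
col: 11 vs 1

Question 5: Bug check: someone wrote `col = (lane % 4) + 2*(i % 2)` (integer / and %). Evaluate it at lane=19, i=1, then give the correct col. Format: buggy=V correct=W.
`(lane % 4) + 2*(i % 2)`[19,1]->5
lane 19->19/4=4, 19 mod 4=3
i=1  r:4+0->4  c:2·3+1->7
col: 5 vs 7

buggy=5 correct=7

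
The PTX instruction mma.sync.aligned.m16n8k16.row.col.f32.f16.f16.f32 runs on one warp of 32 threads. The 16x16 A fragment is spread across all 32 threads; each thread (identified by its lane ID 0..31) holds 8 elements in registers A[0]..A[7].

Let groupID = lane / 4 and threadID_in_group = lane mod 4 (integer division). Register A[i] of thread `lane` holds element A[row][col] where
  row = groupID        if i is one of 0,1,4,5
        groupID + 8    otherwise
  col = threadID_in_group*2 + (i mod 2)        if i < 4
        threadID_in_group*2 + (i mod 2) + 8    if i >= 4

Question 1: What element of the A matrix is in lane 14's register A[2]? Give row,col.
11,4

lane 14→14/4=3, 14 mod 4=2
i=2  r:3+8→11  c:2·2+0+0→4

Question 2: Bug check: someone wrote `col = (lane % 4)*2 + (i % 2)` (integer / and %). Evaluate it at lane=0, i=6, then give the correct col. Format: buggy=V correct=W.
`(lane % 4)*2 + (i % 2)`[0,6]⇒0
lane 0⇒0/4=0, 0 mod 4=0
i=6  r:0+8⇒8  c:2·0+0+8⇒8
col: 0 vs 8

buggy=0 correct=8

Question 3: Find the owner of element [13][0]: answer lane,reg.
20,2

r: 13->gid=5,r8=1  c: 0->c8=0,tid=0,i&1=0
L=5*4+0=20  i=0*4+1*2+0=2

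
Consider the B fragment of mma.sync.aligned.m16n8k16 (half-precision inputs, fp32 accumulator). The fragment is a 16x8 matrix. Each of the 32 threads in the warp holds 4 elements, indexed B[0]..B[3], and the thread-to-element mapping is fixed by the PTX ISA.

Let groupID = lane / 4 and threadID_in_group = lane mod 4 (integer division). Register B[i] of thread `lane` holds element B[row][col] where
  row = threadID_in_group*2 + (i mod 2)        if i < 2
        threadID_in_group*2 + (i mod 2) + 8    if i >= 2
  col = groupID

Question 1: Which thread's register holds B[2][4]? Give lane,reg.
17,0

c=4→G=4  r=2→rhi=0,T=1,p=0
L=4*4+1=17  i=0*2+0=0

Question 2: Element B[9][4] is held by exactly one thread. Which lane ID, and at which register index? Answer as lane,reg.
c=4->g=4  r=9->rb=1,t=0,b0=1
L=4*4+0=16  i=1*2+1=3

16,3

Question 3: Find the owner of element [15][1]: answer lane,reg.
7,3

c=1→G=1  r=15→rhi=1,T=3,p=1
L=1*4+3=7  i=1*2+1=3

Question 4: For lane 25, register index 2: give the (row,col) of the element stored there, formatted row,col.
lane 25->25/4=6, 25 mod 4=1
i=2  r:2·1+0+8->10  c:6

10,6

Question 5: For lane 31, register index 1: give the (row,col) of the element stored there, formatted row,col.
lane 31=>31/4=7, 31 mod 4=3
i=1  r:2·3+1+0=>7  c:7

7,7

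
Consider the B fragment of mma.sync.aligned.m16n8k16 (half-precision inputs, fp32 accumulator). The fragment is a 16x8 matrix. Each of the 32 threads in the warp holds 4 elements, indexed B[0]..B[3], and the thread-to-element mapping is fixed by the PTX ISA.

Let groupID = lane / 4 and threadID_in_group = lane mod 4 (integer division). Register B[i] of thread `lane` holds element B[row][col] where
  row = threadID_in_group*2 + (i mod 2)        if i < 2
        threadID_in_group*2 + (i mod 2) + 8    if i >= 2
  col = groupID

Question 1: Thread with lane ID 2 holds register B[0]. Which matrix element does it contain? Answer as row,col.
4,0

lane 2: G=0 (2/4), T=2 (2%4)
i=0: r=2*2+0+0=4, c=G=0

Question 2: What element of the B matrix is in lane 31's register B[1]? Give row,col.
lane 31→31/4=7, 31 mod 4=3
i=1  r:2·3+1+0→7  c:7

7,7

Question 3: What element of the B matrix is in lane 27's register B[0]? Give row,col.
6,6

L=27->g=27>>2=6, t=27&3=3
[0]->row 3·2+0+0=6  col g=6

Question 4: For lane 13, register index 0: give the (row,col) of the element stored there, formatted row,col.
2,3

13: grp=3,tig=1
[0] (1*2+0+0,3) = (2,3)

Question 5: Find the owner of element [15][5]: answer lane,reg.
c=5⇒gr=5  r=15⇒Rb=1,th=3,odd=1
L=5*4+3=23  i=1*2+1=3

23,3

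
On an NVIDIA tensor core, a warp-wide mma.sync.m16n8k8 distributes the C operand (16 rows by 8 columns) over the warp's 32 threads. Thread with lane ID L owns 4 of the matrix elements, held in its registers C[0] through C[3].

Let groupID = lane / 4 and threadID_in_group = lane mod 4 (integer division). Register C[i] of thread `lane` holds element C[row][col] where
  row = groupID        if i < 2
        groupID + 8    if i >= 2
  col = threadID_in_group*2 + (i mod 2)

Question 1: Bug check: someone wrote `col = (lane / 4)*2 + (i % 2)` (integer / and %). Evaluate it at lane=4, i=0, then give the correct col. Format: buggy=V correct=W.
`(lane / 4)*2 + (i % 2)`[4,0]->2
lane 4: gid=1 (4/4), tid=0 (4%4)
i=0: r=1+0=1, c=0*2+0=0
col: 2 vs 0

buggy=2 correct=0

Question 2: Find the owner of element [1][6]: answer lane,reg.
7,0

r: 1->gid=1,r8=0  c: 6->tid=3,i&1=0
L=1*4+3=7  i=0*2+0=0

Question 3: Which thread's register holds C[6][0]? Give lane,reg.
r=6→G=6,rhi=0  c=0→T=0,p=0
L=6*4+0=24  i=0*2+0=0

24,0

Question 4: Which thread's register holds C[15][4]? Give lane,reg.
r: 15->gid=7,r8=1  c: 4->tid=2,i&1=0
L=7*4+2=30  i=1*2+0=2

30,2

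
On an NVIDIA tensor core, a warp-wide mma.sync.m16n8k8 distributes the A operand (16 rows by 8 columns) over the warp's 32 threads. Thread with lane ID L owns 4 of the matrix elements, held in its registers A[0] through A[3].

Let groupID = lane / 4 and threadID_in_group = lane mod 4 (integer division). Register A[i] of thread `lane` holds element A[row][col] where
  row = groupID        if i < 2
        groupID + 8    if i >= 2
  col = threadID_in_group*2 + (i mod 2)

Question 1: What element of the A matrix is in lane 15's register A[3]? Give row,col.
15: G=3,T=3
[3] (3+8,3*2+1) = (11,7)

11,7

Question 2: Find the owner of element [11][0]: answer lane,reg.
12,2

r=11→G=3,rhi=1  c=0→T=0,p=0
L=3*4+0=12  i=1*2+0=2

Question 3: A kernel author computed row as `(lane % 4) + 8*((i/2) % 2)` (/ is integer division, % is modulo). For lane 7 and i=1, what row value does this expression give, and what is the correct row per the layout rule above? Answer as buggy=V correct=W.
buggy=3 correct=1

`(lane % 4) + 8*((i/2) % 2)`[7,1]->3
7: gid=1,tid=3
[1] (1+0,3*2+1) = (1,7)
row: 3 vs 1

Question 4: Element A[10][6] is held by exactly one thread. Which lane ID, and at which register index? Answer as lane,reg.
11,2

r:10=>grp=2,rB=1  c:6=>tig=3,lo=0
L=2*4+3=11  i=1*2+0=2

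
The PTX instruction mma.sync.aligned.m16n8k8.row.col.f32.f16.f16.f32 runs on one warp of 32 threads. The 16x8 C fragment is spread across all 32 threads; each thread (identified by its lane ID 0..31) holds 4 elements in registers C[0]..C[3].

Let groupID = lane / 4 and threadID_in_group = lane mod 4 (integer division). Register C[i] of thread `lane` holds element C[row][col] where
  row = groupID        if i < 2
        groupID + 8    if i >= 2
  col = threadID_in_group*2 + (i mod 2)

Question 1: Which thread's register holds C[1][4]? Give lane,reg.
r=1⇒gr=1,Rb=0  c=4⇒th=2,odd=0
L=1*4+2=6  i=0*2+0=0

6,0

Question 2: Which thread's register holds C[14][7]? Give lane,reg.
r=14⇒gr=6,Rb=1  c=7⇒th=3,odd=1
L=6*4+3=27  i=1*2+1=3

27,3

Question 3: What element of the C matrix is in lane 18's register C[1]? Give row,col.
4,5

lane 18→18/4=4, 18 mod 4=2
i=1  r:4+0→4  c:2·2+1→5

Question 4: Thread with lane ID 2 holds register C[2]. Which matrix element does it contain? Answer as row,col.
8,4

2: grp=0,tig=2
[2] (0+8,2*2+0) = (8,4)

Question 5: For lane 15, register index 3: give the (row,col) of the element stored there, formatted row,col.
lane 15: grp=3 (15/4), tig=3 (15%4)
i=3: r=3+8=11, c=3*2+1=7

11,7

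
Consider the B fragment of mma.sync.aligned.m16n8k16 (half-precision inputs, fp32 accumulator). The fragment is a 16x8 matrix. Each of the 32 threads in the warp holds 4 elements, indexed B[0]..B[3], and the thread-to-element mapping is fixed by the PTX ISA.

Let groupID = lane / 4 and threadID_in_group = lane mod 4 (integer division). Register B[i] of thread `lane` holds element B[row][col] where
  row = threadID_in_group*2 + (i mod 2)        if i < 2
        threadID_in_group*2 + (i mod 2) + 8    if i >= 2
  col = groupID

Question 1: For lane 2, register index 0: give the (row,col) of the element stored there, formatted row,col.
L=2→G=2>>2=0, T=2&3=2
[0]→row 2·2+0+0=4  col G=0

4,0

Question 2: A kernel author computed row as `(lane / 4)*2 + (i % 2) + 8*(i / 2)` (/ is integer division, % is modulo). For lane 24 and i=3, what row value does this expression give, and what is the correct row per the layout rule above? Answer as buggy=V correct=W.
buggy=21 correct=9

`(lane / 4)*2 + (i % 2) + 8*(i / 2)`[24,3]->21
lane 24: g=6 (24/4), t=0 (24%4)
i=3: r=0*2+1+8=9, c=g=6
row: 21 vs 9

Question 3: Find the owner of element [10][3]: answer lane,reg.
c:3=>grp=3  r:10=>rB=1,tig=1,lo=0
L=3*4+1=13  i=1*2+0=2

13,2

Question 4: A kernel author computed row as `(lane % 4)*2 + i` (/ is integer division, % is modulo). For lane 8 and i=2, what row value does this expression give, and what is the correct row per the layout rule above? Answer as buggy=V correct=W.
buggy=2 correct=8

`(lane % 4)*2 + i`[8,2]=>2
L=8=>grp=8>>2=2, tig=8&3=0
[2]=>row 0·2+0+8=8  col grp=2
row: 2 vs 8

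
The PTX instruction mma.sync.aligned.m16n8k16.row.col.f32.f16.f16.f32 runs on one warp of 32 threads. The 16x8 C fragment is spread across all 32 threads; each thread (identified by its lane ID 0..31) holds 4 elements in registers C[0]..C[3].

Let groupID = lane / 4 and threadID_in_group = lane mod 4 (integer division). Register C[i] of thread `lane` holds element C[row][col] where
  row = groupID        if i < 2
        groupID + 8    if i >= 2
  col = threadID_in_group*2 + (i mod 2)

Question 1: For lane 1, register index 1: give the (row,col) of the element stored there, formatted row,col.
L=1->g=1>>2=0, t=1&3=1
[1]->row 0+0=0  col 1·2+1=3

0,3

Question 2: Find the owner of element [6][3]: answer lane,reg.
r=6⇒gr=6,Rb=0  c=3⇒th=1,odd=1
L=6*4+1=25  i=0*2+1=1

25,1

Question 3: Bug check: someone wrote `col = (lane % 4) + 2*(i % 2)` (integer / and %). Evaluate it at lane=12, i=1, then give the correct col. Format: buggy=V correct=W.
buggy=2 correct=1

`(lane % 4) + 2*(i % 2)`[12,1]->2
lane 12: gid=3 (12/4), tid=0 (12%4)
i=1: r=3+0=3, c=0*2+1=1
col: 2 vs 1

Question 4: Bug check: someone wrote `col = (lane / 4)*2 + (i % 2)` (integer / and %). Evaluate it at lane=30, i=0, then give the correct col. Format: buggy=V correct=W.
`(lane / 4)*2 + (i % 2)`[30,0]⇒14
lane 30⇒30/4=7, 30 mod 4=2
i=0  r:7+0⇒7  c:2·2+0⇒4
col: 14 vs 4

buggy=14 correct=4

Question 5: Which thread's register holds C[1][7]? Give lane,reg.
r=1->g=1,rb=0  c=7->t=3,b0=1
L=1*4+3=7  i=0*2+1=1

7,1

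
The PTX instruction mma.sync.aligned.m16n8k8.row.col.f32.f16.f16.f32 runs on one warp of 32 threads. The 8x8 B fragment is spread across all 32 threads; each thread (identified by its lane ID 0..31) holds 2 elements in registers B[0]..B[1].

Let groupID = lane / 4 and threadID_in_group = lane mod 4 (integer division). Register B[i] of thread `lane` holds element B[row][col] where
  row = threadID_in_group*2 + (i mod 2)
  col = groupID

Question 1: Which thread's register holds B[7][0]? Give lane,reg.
3,1

c:0=>grp=0  r:7=>tig=3,lo=1
L=0*4+3=3  i=1=1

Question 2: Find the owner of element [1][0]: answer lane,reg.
0,1

c=0→G=0  r=1→T=0,p=1
L=0*4+0=0  i=1=1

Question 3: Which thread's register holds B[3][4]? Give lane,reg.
17,1

c=4->g=4  r=3->t=1,b0=1
L=4*4+1=17  i=1=1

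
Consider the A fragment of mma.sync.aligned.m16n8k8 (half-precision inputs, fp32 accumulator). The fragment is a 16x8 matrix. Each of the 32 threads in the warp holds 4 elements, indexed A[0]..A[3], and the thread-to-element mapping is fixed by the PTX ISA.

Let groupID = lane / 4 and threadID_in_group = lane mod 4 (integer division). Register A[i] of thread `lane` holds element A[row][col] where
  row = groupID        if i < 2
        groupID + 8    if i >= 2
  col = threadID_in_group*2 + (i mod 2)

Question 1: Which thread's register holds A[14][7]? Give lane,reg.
r=14->g=6,rb=1  c=7->t=3,b0=1
L=6*4+3=27  i=1*2+1=3

27,3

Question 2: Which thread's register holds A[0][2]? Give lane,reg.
r=0->g=0,rb=0  c=2->t=1,b0=0
L=0*4+1=1  i=0*2+0=0

1,0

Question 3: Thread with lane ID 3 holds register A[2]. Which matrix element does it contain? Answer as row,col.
lane 3: grp=0 (3/4), tig=3 (3%4)
i=2: r=0+8=8, c=3*2+0=6

8,6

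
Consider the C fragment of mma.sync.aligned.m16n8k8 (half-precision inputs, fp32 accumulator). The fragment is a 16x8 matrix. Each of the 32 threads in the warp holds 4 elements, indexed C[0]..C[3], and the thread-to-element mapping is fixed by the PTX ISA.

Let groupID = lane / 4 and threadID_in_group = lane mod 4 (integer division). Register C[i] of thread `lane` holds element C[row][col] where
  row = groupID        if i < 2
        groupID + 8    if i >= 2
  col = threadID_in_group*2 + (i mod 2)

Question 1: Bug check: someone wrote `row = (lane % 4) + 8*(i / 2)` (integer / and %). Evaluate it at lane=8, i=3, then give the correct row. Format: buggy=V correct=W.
`(lane % 4) + 8*(i / 2)`[8,3]->8
8: g=2,t=0
[3] (2+8,0*2+1) = (10,1)
row: 8 vs 10

buggy=8 correct=10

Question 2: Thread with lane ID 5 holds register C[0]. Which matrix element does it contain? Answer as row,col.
1,2

L=5=>grp=5>>2=1, tig=5&3=1
[0]=>row 1+0=1  col 1·2+0=2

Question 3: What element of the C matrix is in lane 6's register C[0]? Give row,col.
1,4

L=6=>grp=6>>2=1, tig=6&3=2
[0]=>row 1+0=1  col 2·2+0=4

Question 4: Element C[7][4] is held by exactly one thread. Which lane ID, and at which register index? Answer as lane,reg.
30,0

r=7→G=7,rhi=0  c=4→T=2,p=0
L=7*4+2=30  i=0*2+0=0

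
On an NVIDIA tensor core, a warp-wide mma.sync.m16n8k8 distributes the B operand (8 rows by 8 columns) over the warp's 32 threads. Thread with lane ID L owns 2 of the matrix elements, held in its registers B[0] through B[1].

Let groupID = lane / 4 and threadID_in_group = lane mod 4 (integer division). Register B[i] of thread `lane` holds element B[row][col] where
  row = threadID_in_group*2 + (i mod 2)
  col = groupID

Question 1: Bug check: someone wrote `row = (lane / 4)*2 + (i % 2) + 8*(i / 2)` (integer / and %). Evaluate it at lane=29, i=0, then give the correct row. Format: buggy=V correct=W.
buggy=14 correct=2

`(lane / 4)*2 + (i % 2) + 8*(i / 2)`[29,0]=>14
L=29=>grp=29>>2=7, tig=29&3=1
[0]=>row 1·2+0=2  col grp=7
row: 14 vs 2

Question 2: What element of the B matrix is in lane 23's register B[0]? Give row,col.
6,5

lane 23->23/4=5, 23 mod 4=3
i=0  r:2·3+0->6  c:5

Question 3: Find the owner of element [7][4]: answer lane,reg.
19,1

c: 4->gid=4  r: 7->tid=3,i&1=1
L=4*4+3=19  i=1=1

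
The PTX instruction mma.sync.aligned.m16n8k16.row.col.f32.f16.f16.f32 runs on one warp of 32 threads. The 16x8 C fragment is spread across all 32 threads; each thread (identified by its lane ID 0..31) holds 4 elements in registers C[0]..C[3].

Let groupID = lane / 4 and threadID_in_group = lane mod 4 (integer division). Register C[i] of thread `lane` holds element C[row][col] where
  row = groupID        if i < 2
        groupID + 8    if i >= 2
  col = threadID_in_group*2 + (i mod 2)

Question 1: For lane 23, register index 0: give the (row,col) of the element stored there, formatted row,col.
lane 23: grp=5 (23/4), tig=3 (23%4)
i=0: r=5+0=5, c=3*2+0=6

5,6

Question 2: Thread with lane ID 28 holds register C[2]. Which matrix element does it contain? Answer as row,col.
lane 28: gr=7 (28/4), th=0 (28%4)
i=2: r=7+8=15, c=0*2+0=0

15,0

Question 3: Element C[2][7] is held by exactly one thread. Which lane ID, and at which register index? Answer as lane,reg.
11,1

r:2=>grp=2,rB=0  c:7=>tig=3,lo=1
L=2*4+3=11  i=0*2+1=1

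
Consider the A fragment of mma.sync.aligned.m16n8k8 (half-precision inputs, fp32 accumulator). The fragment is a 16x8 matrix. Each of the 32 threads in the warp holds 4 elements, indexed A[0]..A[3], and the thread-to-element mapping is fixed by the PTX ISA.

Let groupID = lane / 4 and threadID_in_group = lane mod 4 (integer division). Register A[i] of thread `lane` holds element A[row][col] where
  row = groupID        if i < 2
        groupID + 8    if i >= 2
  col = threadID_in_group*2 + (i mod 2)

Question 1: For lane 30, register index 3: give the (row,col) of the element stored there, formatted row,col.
L=30->g=30>>2=7, t=30&3=2
[3]->row 7+8=15  col 2·2+1=5

15,5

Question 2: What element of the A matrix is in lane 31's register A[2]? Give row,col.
lane 31: gid=7 (31/4), tid=3 (31%4)
i=2: r=7+8=15, c=3*2+0=6

15,6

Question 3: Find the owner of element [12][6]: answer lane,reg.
r=12->g=4,rb=1  c=6->t=3,b0=0
L=4*4+3=19  i=1*2+0=2

19,2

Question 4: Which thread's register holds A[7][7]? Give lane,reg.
31,1

r:7=>grp=7,rB=0  c:7=>tig=3,lo=1
L=7*4+3=31  i=0*2+1=1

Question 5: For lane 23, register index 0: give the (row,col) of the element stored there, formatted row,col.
5,6

L=23=>grp=23>>2=5, tig=23&3=3
[0]=>row 5+0=5  col 3·2+0=6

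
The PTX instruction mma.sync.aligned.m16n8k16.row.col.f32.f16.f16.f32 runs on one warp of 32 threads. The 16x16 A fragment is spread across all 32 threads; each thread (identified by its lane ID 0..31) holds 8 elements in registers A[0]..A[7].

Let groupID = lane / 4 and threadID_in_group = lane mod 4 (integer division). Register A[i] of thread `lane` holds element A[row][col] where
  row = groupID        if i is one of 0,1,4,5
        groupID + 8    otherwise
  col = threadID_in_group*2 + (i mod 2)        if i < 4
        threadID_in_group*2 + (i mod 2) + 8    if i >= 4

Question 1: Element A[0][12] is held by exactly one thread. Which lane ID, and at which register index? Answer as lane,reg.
r=0→G=0,rhi=0  c=12→chi=1,T=2,p=0
L=0*4+2=2  i=1*4+0*2+0=4

2,4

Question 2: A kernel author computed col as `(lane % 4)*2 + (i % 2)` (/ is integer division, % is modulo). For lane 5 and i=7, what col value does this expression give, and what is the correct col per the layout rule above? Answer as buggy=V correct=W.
buggy=3 correct=11

`(lane % 4)*2 + (i % 2)`[5,7]=>3
lane 5=>5/4=1, 5 mod 4=1
i=7  r:1+8=>9  c:2·1+1+8=>11
col: 3 vs 11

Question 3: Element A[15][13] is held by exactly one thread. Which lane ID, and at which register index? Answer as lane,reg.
30,7

r:15=>grp=7,rB=1  c:13=>cB=1,tig=2,lo=1
L=7*4+2=30  i=1*4+1*2+1=7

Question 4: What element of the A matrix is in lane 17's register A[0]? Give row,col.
4,2

L=17->g=17>>2=4, t=17&3=1
[0]->row 4+0=4  col 1·2+0+0=2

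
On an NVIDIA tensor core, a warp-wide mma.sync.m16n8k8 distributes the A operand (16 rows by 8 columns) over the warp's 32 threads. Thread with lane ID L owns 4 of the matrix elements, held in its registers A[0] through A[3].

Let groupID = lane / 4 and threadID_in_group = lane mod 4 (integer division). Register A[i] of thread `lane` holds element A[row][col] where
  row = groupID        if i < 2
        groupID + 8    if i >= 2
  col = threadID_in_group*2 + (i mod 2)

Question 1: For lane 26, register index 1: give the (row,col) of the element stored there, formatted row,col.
6,5

lane 26: g=6 (26/4), t=2 (26%4)
i=1: r=6+0=6, c=2*2+1=5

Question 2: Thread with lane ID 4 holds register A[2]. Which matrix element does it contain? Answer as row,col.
9,0

4: grp=1,tig=0
[2] (1+8,0*2+0) = (9,0)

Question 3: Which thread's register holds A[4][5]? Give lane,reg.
18,1

r=4→G=4,rhi=0  c=5→T=2,p=1
L=4*4+2=18  i=0*2+1=1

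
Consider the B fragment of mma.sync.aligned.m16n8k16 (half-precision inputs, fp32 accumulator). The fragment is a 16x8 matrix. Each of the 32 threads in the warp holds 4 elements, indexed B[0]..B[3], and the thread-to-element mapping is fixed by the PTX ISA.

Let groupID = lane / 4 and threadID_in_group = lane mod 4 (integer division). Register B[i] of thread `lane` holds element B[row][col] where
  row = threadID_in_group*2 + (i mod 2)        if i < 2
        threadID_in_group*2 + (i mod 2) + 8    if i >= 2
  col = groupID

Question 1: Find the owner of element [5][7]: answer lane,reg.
30,1

c:7=>grp=7  r:5=>rB=0,tig=2,lo=1
L=7*4+2=30  i=0*2+1=1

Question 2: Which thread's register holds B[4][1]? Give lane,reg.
c=1⇒gr=1  r=4⇒Rb=0,th=2,odd=0
L=1*4+2=6  i=0*2+0=0

6,0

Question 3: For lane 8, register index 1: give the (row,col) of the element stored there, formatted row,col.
1,2

lane 8=>8/4=2, 8 mod 4=0
i=1  r:2·0+1+0=>1  c:2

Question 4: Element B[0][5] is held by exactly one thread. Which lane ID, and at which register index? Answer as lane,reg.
c:5=>grp=5  r:0=>rB=0,tig=0,lo=0
L=5*4+0=20  i=0*2+0=0

20,0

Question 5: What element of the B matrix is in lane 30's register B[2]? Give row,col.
12,7

lane 30: g=7 (30/4), t=2 (30%4)
i=2: r=2*2+0+8=12, c=g=7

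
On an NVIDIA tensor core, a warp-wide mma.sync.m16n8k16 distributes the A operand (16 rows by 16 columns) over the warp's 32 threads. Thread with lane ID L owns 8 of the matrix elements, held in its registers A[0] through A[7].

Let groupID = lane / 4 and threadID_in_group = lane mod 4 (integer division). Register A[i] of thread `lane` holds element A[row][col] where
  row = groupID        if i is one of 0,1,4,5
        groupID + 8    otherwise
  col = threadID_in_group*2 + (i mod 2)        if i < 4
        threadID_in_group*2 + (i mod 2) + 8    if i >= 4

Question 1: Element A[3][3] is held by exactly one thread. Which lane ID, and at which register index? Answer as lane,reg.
13,1

r=3→G=3,rhi=0  c=3→chi=0,T=1,p=1
L=3*4+1=13  i=0*4+0*2+1=1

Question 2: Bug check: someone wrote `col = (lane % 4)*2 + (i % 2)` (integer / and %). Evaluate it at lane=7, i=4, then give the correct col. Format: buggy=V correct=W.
`(lane % 4)*2 + (i % 2)`[7,4]->6
7: g=1,t=3
[4] (1+0,3*2+0+8) = (1,14)
col: 6 vs 14

buggy=6 correct=14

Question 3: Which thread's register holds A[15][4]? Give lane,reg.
30,2

r=15→G=7,rhi=1  c=4→chi=0,T=2,p=0
L=7*4+2=30  i=0*4+1*2+0=2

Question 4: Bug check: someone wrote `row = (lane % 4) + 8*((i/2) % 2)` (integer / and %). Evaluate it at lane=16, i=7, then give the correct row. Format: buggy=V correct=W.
`(lane % 4) + 8*((i/2) % 2)`[16,7]->8
lane 16->16/4=4, 16 mod 4=0
i=7  r:4+8->12  c:2·0+1+8->9
row: 8 vs 12

buggy=8 correct=12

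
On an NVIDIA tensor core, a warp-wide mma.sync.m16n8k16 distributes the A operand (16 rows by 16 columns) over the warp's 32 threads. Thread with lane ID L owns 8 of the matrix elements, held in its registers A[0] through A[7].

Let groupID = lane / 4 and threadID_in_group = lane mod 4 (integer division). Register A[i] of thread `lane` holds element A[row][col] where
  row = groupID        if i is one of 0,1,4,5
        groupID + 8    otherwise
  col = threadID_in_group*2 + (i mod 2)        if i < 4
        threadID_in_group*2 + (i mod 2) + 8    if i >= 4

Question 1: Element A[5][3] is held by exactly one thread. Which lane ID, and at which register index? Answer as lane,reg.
21,1

r:5=>grp=5,rB=0  c:3=>cB=0,tig=1,lo=1
L=5*4+1=21  i=0*4+0*2+1=1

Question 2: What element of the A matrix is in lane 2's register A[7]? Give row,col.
8,13

lane 2: gr=0 (2/4), th=2 (2%4)
i=7: r=0+8=8, c=2*2+1+8=13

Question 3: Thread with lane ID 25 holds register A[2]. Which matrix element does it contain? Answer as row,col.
14,2

lane 25⇒25/4=6, 25 mod 4=1
i=2  r:6+8⇒14  c:2·1+0+0⇒2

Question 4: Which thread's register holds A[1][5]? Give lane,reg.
6,1

r=1->g=1,rb=0  c=5->cb=0,t=2,b0=1
L=1*4+2=6  i=0*4+0*2+1=1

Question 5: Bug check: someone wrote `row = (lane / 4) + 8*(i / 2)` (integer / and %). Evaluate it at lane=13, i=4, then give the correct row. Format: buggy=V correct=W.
`(lane / 4) + 8*(i / 2)`[13,4]->19
13: gid=3,tid=1
[4] (3+0,1*2+0+8) = (3,10)
row: 19 vs 3

buggy=19 correct=3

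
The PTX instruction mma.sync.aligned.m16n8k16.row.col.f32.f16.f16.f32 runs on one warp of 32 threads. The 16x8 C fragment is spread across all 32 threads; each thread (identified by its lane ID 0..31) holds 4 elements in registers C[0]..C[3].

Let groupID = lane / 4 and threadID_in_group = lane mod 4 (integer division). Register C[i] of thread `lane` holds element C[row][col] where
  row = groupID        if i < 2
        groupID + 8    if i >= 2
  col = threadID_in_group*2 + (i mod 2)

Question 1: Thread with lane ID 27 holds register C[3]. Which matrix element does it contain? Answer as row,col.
L=27->g=27>>2=6, t=27&3=3
[3]->row 6+8=14  col 3·2+1=7

14,7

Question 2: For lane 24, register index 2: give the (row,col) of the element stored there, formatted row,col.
14,0

L=24→G=24>>2=6, T=24&3=0
[2]→row 6+8=14  col 0·2+0=0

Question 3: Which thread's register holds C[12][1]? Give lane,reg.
r=12⇒gr=4,Rb=1  c=1⇒th=0,odd=1
L=4*4+0=16  i=1*2+1=3

16,3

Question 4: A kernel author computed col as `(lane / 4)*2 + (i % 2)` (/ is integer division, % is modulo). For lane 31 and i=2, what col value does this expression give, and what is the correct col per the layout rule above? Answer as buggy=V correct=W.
buggy=14 correct=6

`(lane / 4)*2 + (i % 2)`[31,2]->14
L=31->gid=31>>2=7, tid=31&3=3
[2]->row 7+8=15  col 3·2+0=6
col: 14 vs 6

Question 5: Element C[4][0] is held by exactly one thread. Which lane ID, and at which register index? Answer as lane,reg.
r:4=>grp=4,rB=0  c:0=>tig=0,lo=0
L=4*4+0=16  i=0*2+0=0

16,0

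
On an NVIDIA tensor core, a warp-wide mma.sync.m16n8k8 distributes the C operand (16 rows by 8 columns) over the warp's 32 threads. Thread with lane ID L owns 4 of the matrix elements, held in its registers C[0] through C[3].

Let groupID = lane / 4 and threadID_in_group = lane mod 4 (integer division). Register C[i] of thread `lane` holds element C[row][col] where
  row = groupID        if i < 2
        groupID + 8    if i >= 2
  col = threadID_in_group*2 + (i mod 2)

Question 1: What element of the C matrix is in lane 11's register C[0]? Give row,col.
lane 11->11/4=2, 11 mod 4=3
i=0  r:2+0->2  c:2·3+0->6

2,6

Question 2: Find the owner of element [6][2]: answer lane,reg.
25,0

r=6→G=6,rhi=0  c=2→T=1,p=0
L=6*4+1=25  i=0*2+0=0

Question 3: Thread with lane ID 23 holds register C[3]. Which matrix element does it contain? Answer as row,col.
lane 23->23/4=5, 23 mod 4=3
i=3  r:5+8->13  c:2·3+1->7

13,7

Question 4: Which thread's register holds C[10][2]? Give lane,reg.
r=10->g=2,rb=1  c=2->t=1,b0=0
L=2*4+1=9  i=1*2+0=2

9,2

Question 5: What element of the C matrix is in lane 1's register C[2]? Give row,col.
8,2

lane 1=>1/4=0, 1 mod 4=1
i=2  r:0+8=>8  c:2·1+0=>2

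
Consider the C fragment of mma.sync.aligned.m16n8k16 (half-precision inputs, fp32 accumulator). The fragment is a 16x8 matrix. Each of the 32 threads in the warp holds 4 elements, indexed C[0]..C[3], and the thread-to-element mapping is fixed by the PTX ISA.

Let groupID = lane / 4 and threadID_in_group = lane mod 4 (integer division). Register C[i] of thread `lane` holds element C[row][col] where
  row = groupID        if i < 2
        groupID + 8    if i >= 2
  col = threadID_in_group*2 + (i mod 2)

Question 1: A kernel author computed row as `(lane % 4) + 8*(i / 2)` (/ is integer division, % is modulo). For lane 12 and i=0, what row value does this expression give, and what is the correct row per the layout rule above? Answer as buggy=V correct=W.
buggy=0 correct=3

`(lane % 4) + 8*(i / 2)`[12,0]->0
12: g=3,t=0
[0] (3+0,0*2+0) = (3,0)
row: 0 vs 3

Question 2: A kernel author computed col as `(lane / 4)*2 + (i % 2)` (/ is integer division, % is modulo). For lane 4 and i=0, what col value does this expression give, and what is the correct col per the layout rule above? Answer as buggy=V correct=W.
buggy=2 correct=0

`(lane / 4)*2 + (i % 2)`[4,0]->2
lane 4: g=1 (4/4), t=0 (4%4)
i=0: r=1+0=1, c=0*2+0=0
col: 2 vs 0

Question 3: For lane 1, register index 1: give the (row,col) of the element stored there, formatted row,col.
0,3

lane 1->1/4=0, 1 mod 4=1
i=1  r:0+0->0  c:2·1+1->3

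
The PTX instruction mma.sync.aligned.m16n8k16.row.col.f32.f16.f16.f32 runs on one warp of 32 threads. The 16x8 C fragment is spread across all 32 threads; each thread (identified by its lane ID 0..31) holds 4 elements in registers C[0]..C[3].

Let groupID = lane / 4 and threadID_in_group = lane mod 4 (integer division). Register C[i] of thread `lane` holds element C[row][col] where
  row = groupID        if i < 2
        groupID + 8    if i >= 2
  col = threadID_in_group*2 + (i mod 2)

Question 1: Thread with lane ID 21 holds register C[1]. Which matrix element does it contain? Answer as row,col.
5,3

lane 21->21/4=5, 21 mod 4=1
i=1  r:5+0->5  c:2·1+1->3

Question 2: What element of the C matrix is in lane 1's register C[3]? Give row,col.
1: grp=0,tig=1
[3] (0+8,1*2+1) = (8,3)

8,3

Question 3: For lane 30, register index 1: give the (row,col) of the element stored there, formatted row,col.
7,5

lane 30=>30/4=7, 30 mod 4=2
i=1  r:7+0=>7  c:2·2+1=>5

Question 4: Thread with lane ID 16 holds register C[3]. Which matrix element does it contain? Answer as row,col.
12,1

lane 16->16/4=4, 16 mod 4=0
i=3  r:4+8->12  c:2·0+1->1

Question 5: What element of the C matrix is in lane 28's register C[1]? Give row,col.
7,1

lane 28=>28/4=7, 28 mod 4=0
i=1  r:7+0=>7  c:2·0+1=>1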